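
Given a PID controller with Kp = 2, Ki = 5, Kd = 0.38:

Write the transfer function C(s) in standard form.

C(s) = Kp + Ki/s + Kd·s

Substituting values: C(s) = 2 + 5/s + 0.38s = (0.38s² + 2s + 5)/s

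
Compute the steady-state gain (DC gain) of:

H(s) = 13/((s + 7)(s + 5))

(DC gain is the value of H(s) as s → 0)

DC gain = H(0) = 13/(7 × 5) = 13/35 = 0.3714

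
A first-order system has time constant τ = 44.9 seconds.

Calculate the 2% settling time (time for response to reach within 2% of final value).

For first-order system, 2% settling time ≈ 4τ = 4 × 44.9 = 179.6 s.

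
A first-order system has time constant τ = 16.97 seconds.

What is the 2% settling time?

For first-order system, 2% settling time ≈ 4τ = 4 × 16.97 = 67.88 s.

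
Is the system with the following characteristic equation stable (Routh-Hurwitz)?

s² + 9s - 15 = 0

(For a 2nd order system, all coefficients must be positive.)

Coefficients: 1, 9, -15. c=-15 not positive, so system is unstable.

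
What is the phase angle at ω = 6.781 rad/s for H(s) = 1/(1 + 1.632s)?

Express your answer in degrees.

Phase = -arctan(ωτ) = -arctan(6.781 × 1.632) = -84.8°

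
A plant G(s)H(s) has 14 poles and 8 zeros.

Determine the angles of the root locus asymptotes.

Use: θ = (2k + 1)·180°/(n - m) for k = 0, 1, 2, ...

n - m = 14 - 8 = 6. Angles: θk = (2k + 1)·180°/6 = 30°, 90°, 150°, 210°, 270°, 330°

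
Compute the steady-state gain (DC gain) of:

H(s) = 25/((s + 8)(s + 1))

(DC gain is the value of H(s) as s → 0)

DC gain = H(0) = 25/(8 × 1) = 25/8 = 3.125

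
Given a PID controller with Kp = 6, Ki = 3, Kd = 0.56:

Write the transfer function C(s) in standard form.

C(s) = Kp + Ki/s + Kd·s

Substituting values: C(s) = 6 + 3/s + 0.56s = (0.56s² + 6s + 3)/s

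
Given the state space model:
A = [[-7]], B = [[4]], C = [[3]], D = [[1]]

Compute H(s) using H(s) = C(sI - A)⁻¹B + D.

(sI - A)⁻¹ = 1/(s + 7). H(s) = 3×4/(s + 7) + 1 = (s + 19)/(s + 7).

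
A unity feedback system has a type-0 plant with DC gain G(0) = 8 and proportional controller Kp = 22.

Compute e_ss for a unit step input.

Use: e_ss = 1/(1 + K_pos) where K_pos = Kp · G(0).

K_pos = Kp · G(0) = 22 × 8 = 176. e_ss = 1/(1 + 176) = 0.0056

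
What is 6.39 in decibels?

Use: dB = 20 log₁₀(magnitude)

dB = 20 log₁₀(6.39) = 16.1 dB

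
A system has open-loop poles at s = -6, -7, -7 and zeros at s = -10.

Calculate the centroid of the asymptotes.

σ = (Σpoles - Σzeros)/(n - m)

σ = (Σpoles - Σzeros)/(n - m) = (-20 - (-10))/(3 - 1) = -10/2 = -5.0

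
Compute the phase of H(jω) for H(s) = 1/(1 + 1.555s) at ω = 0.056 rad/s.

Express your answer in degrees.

Phase = -arctan(ωτ) = -arctan(0.056 × 1.555) = -5.0°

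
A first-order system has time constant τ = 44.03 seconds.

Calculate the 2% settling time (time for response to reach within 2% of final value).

For first-order system, 2% settling time ≈ 4τ = 4 × 44.03 = 176.12 s.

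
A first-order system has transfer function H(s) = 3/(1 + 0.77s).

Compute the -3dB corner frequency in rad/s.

Corner frequency = 1/τ = 1/0.77 = 1.299 rad/s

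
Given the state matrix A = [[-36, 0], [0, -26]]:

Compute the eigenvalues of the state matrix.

For diagonal matrix, eigenvalues are diagonal entries: λ₁ = -36, λ₂ = -26.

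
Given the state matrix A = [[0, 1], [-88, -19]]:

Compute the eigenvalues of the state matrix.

det(A - λI) = λ² - (-19)λ + 88 = (λ - (-8))(λ - (-11)). Eigenvalues: -8, -11.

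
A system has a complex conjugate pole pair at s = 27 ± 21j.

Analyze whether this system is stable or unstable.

Real part of poles is 27 (> 0, right half-plane). Unstable.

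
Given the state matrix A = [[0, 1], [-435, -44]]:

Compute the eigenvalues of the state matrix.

det(A - λI) = λ² - (-44)λ + 435 = (λ - (-29))(λ - (-15)). Eigenvalues: -29, -15.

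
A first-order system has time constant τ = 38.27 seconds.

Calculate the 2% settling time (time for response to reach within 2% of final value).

For first-order system, 2% settling time ≈ 4τ = 4 × 38.27 = 153.08 s.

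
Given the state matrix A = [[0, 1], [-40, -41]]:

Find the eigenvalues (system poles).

det(A - λI) = λ² - (-41)λ + 40 = (λ - (-1))(λ - (-40)). Eigenvalues: -1, -40.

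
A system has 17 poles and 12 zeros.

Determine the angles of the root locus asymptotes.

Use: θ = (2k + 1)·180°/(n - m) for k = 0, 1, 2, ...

n - m = 17 - 12 = 5. Angles: θk = (2k + 1)·180°/5 = 36°, 108°, 180°, 252°, 324°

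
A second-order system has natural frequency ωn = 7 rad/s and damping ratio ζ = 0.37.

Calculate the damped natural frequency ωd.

ωd = ωn√(1 - ζ²) = 7√(1 - 0.37²) = 6.5 rad/s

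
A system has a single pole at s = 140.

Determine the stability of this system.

Pole at s = 140 is in the right half-plane. Unstable.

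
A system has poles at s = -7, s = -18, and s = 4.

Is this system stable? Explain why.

Pole(s) at s = 4 are not in the left half-plane. System is unstable.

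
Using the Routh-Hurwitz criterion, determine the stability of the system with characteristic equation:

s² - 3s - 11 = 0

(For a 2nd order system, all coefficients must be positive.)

Coefficients: 1, -3, -11. b=-3, c=-11 not positive, so system is unstable.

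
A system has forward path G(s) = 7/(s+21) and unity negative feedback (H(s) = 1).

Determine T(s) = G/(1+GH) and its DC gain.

T(s) = G/(1+GH) = [7/(s+21)] / [1 + 7/(s+21)] = 7/(s+21+7) = 7/(s+28). DC gain = 7/28 = 0.25.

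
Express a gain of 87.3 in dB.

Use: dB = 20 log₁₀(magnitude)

dB = 20 log₁₀(87.3) = 38.8 dB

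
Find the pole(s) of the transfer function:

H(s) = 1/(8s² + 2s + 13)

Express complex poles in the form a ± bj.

Discriminant = 2² - 4×8×13 = 4 - 416 = -412 < 0, so the poles are a complex conjugate pair s = (-2 ± j√412)/(2×8). Real part = -2/(2×8) = -2/16 = -0.125; imaginary part = ±√412/(2×8) ≈ 1.2686. Poles: s = -0.125 ± 1.2686j.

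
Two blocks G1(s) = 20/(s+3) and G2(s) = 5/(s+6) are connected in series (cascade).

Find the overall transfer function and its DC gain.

Series: multiply transfer functions. G_eq = 20/(s+3) × 5/(s+6) = 100/((s+3)(s+6)). DC gain = 100/(3×6) = 5.5556.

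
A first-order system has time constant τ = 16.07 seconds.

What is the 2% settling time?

For first-order system, 2% settling time ≈ 4τ = 4 × 16.07 = 64.28 s.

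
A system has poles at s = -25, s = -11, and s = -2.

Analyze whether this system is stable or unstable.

All poles are in the left half-plane. System is stable.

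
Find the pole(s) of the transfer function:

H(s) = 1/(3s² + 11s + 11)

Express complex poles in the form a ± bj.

Discriminant = 11² - 4×3×11 = 121 - 132 = -11 < 0, so the poles are a complex conjugate pair s = (-11 ± j√11)/(2×3). Real part = -11/(2×3) = -11/6 ≈ -1.8333; imaginary part = ±√11/(2×3) ≈ 0.5528. Poles: s = -1.8333 ± 0.5528j.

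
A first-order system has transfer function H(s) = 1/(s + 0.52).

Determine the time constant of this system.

For H(s) = 1/(s + 1/τ), the pole is at -1/τ = -0.52, so τ = 1/0.52 = 1.9231 s.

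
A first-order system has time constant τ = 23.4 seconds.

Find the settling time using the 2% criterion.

For first-order system, 2% settling time ≈ 4τ = 4 × 23.4 = 93.6 s.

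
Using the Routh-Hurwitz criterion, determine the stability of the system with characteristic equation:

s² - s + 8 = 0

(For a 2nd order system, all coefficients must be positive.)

Coefficients: 1, -1, 8. b=-1 not positive, so system is unstable.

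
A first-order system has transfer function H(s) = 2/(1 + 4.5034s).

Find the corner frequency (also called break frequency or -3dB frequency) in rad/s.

Corner frequency = 1/τ = 1/4.5034 = 0.222 rad/s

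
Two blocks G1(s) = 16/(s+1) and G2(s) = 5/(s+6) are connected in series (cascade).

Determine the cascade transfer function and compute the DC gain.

Series: multiply transfer functions. G_eq = 16/(s+1) × 5/(s+6) = 80/((s+1)(s+6)). DC gain = 80/(1×6) = 13.3333.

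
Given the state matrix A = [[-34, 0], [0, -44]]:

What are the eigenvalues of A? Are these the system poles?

For diagonal matrix, eigenvalues are diagonal entries: λ₁ = -34, λ₂ = -44. Eigenvalues of A = system poles.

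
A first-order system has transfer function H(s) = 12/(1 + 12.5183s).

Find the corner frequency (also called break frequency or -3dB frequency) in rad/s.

Corner frequency = 1/τ = 1/12.5183 = 0.08 rad/s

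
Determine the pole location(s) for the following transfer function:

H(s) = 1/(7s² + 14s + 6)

Discriminant = 14² - 4×7×6 = 196 - 168 = 28 > 0, so two distinct real poles. Using quadratic formula: s = (-14 ± √28)/(2×7) = (-14 ± √28)/14, with √28 ≈ 5.2915. s₁ ≈ -0.6220, s₂ ≈ -1.3780. Poles: s₁ = -0.6220, s₂ = -1.3780.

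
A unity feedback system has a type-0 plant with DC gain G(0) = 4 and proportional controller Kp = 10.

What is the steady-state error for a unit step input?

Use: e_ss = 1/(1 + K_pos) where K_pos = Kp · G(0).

K_pos = Kp · G(0) = 10 × 4 = 40. e_ss = 1/(1 + 40) = 0.0244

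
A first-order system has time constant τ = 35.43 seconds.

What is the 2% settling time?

For first-order system, 2% settling time ≈ 4τ = 4 × 35.43 = 141.72 s.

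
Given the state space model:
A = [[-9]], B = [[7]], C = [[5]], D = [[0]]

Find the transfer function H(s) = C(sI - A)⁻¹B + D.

(sI - A)⁻¹ = 1/(s + 9). H(s) = 5 × 7/(s + 9) + 0 = 35/(s + 9).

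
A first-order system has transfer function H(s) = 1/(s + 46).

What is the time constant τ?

For H(s) = 1/(s + 1/τ), the pole is at -1/τ = -46, so τ = 1/46 = 0.0217 s.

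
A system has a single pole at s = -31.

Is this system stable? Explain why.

Pole at s = -31 is in the left half-plane. Stable.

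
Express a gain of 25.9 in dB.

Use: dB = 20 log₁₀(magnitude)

dB = 20 log₁₀(25.9) = 28.3 dB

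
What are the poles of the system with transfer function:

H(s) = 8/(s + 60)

Pole is where denominator = 0: s + 60 = 0, so s = -60.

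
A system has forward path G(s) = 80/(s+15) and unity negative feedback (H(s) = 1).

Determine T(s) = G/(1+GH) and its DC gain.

T(s) = G/(1+GH) = [80/(s+15)] / [1 + 80/(s+15)] = 80/(s+15+80) = 80/(s+95). DC gain = 80/95 = 0.8421.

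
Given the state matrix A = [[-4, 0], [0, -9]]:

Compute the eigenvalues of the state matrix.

For diagonal matrix, eigenvalues are diagonal entries: λ₁ = -4, λ₂ = -9.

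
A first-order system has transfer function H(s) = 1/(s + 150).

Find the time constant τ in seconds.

For H(s) = 1/(s + 1/τ), the pole is at -1/τ = -150, so τ = 1/150 = 0.0067 s.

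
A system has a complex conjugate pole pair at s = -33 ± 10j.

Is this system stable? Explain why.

Real part of poles is -33 (< 0, left half-plane). Stable.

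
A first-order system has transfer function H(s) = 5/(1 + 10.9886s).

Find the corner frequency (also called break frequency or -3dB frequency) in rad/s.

Corner frequency = 1/τ = 1/10.9886 = 0.091 rad/s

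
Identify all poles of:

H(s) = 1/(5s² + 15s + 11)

Discriminant = 15² - 4×5×11 = 225 - 220 = 5 > 0, so two distinct real poles. Using quadratic formula: s = (-15 ± √5)/(2×5) = (-15 ± √5)/10, with √5 ≈ 2.2361. s₁ ≈ -1.2764, s₂ ≈ -1.7236. Poles: s₁ = -1.2764, s₂ = -1.7236.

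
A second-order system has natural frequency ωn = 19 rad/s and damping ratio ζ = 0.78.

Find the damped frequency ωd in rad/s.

ωd = ωn√(1 - ζ²) = 19√(1 - 0.78²) = 11.89 rad/s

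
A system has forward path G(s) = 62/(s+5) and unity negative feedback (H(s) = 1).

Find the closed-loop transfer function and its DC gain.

T(s) = G/(1+GH) = [62/(s+5)] / [1 + 62/(s+5)] = 62/(s+5+62) = 62/(s+67). DC gain = 62/67 = 0.9254.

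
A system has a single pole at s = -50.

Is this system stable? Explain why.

Pole at s = -50 is in the left half-plane. Stable.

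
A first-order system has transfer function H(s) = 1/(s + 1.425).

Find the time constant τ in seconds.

For H(s) = 1/(s + 1/τ), the pole is at -1/τ = -1.425, so τ = 1/1.425 = 0.7018 s.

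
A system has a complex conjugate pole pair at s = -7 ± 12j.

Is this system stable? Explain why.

Real part of poles is -7 (< 0, left half-plane). Stable.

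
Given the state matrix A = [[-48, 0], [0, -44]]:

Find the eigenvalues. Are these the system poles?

For diagonal matrix, eigenvalues are diagonal entries: λ₁ = -48, λ₂ = -44. Eigenvalues of A = system poles.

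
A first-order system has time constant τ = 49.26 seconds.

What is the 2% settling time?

For first-order system, 2% settling time ≈ 4τ = 4 × 49.26 = 197.04 s.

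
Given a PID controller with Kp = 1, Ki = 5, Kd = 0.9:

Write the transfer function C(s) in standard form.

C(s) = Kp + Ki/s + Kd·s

Substituting values: C(s) = 1 + 5/s + 0.9s = (0.9s² + s + 5)/s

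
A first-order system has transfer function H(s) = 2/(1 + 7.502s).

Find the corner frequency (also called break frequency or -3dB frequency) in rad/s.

Corner frequency = 1/τ = 1/7.502 = 0.133 rad/s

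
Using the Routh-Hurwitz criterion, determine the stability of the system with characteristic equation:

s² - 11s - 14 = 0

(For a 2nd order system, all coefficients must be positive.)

Coefficients: 1, -11, -14. b=-11, c=-14 not positive, so system is unstable.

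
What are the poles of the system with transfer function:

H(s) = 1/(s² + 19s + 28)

Discriminant = 19² - 4×1×28 = 361 - 112 = 249 > 0, so two distinct real poles. Using quadratic formula: s = (-19 ± √249)/(2×1) = (-19 ± √249)/2, with √249 ≈ 15.7797. s₁ ≈ -1.6101, s₂ ≈ -17.3899. Poles: s₁ = -1.6101, s₂ = -17.3899.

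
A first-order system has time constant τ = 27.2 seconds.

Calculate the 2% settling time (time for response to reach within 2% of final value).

For first-order system, 2% settling time ≈ 4τ = 4 × 27.2 = 108.8 s.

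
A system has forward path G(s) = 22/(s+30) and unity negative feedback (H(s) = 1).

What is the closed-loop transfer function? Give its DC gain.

T(s) = G/(1+GH) = [22/(s+30)] / [1 + 22/(s+30)] = 22/(s+30+22) = 22/(s+52). DC gain = 22/52 = 0.4231.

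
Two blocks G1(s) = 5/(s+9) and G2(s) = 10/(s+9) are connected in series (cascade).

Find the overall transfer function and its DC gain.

Series: multiply transfer functions. G_eq = 5/(s+9) × 10/(s+9) = 50/((s+9)(s+9)). DC gain = 50/(9×9) = 0.6173.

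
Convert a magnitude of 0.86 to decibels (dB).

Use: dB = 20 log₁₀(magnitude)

dB = 20 log₁₀(0.86) = -1.3 dB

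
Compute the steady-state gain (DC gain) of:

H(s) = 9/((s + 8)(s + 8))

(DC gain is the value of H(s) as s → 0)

DC gain = H(0) = 9/(8 × 8) = 9/64 = 0.140625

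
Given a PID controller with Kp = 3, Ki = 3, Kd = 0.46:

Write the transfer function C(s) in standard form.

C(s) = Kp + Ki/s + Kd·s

Substituting values: C(s) = 3 + 3/s + 0.46s = (0.46s² + 3s + 3)/s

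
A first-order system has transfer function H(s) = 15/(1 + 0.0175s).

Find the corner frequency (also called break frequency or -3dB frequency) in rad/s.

Corner frequency = 1/τ = 1/0.0175 = 57.143 rad/s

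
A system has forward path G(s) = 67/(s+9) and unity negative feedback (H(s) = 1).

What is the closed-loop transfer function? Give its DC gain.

T(s) = G/(1+GH) = [67/(s+9)] / [1 + 67/(s+9)] = 67/(s+9+67) = 67/(s+76). DC gain = 67/76 = 0.8816.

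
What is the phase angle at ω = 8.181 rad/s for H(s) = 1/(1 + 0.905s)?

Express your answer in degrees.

Phase = -arctan(ωτ) = -arctan(8.181 × 0.905) = -82.3°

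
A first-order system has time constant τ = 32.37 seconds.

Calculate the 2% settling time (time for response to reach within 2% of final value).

For first-order system, 2% settling time ≈ 4τ = 4 × 32.37 = 129.48 s.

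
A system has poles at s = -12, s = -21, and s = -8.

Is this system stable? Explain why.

All poles are in the left half-plane. System is stable.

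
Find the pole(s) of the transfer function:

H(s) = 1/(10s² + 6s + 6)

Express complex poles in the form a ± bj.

Discriminant = 6² - 4×10×6 = 36 - 240 = -204 < 0, so the poles are a complex conjugate pair s = (-6 ± j√204)/(2×10). Real part = -6/(2×10) = -6/20 = -0.3; imaginary part = ±√204/(2×10) ≈ 0.7141. Poles: s = -0.3 ± 0.7141j.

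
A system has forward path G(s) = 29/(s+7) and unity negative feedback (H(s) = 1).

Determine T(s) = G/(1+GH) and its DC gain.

T(s) = G/(1+GH) = [29/(s+7)] / [1 + 29/(s+7)] = 29/(s+7+29) = 29/(s+36). DC gain = 29/36 = 0.8056.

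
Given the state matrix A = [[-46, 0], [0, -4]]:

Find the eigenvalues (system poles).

For diagonal matrix, eigenvalues are diagonal entries: λ₁ = -46, λ₂ = -4.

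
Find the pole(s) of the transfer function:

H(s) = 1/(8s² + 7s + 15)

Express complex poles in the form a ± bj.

Discriminant = 7² - 4×8×15 = 49 - 480 = -431 < 0, so the poles are a complex conjugate pair s = (-7 ± j√431)/(2×8). Real part = -7/(2×8) = -7/16 = -0.4375; imaginary part = ±√431/(2×8) ≈ 1.2975. Poles: s = -0.4375 ± 1.2975j.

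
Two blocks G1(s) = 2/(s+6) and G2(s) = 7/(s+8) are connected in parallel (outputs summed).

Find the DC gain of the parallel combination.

Parallel: G_eq = G1 + G2. DC gain = G1(0) + G2(0) = 2/6 + 7/8 = 0.3333 + 0.875 = 1.2083.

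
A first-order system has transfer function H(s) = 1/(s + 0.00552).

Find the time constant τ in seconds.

For H(s) = 1/(s + 1/τ), the pole is at -1/τ = -0.00552, so τ = 1/0.00552 = 181.2 s.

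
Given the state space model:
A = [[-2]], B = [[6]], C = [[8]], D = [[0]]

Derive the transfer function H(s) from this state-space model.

(sI - A)⁻¹ = 1/(s + 2). H(s) = 8 × 6/(s + 2) + 0 = 48/(s + 2).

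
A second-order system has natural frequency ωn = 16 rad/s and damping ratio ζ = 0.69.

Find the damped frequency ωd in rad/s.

ωd = ωn√(1 - ζ²) = 16√(1 - 0.69²) = 11.58 rad/s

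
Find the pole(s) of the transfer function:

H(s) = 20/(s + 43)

Pole is where denominator = 0: s + 43 = 0, so s = -43.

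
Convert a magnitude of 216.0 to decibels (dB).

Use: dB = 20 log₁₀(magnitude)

dB = 20 log₁₀(216.0) = 46.7 dB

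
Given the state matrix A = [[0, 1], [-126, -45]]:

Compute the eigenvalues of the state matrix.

det(A - λI) = λ² - (-45)λ + 126 = (λ - (-3))(λ - (-42)). Eigenvalues: -3, -42.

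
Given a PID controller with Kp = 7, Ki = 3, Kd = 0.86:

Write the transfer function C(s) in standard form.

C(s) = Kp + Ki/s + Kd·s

Substituting values: C(s) = 7 + 3/s + 0.86s = (0.86s² + 7s + 3)/s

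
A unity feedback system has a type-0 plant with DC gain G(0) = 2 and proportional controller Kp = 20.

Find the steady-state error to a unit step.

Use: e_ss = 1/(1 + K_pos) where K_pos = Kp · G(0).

K_pos = Kp · G(0) = 20 × 2 = 40. e_ss = 1/(1 + 40) = 0.0244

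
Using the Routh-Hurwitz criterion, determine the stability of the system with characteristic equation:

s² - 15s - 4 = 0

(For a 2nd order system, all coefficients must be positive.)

Coefficients: 1, -15, -4. b=-15, c=-4 not positive, so system is unstable.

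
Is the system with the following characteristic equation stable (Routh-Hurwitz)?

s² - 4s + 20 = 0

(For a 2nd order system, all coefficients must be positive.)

Coefficients: 1, -4, 20. b=-4 not positive, so system is unstable.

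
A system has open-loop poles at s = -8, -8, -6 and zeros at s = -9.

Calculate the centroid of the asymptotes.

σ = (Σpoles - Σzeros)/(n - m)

σ = (Σpoles - Σzeros)/(n - m) = (-22 - (-9))/(3 - 1) = -13/2 = -6.5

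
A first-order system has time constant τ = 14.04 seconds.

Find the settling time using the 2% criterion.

For first-order system, 2% settling time ≈ 4τ = 4 × 14.04 = 56.16 s.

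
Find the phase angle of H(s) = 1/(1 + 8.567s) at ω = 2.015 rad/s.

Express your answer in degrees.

Phase = -arctan(ωτ) = -arctan(2.015 × 8.567) = -86.7°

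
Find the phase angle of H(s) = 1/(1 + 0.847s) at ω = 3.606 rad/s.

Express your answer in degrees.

Phase = -arctan(ωτ) = -arctan(3.606 × 0.847) = -71.9°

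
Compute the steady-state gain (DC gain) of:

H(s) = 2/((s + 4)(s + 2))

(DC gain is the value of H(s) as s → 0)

DC gain = H(0) = 2/(4 × 2) = 2/8 = 0.25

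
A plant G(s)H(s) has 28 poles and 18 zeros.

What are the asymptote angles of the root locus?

n - m = 28 - 18 = 10. Angles: θk = (2k + 1)·180°/10 = 18°, 54°, 90°, 126°, 162°, 198°, 234°, 270°, 306°, 342°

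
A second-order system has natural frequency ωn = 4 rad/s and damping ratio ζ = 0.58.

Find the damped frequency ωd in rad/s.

ωd = ωn√(1 - ζ²) = 4√(1 - 0.58²) = 3.26 rad/s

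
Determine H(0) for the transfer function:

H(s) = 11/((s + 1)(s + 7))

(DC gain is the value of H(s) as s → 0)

DC gain = H(0) = 11/(1 × 7) = 11/7 = 1.5714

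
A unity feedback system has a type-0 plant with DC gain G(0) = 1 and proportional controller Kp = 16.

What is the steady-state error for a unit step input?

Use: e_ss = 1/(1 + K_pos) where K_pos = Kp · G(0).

K_pos = Kp · G(0) = 16 × 1 = 16. e_ss = 1/(1 + 16) = 0.0588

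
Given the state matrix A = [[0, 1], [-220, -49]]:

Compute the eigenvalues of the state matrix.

det(A - λI) = λ² - (-49)λ + 220 = (λ - (-5))(λ - (-44)). Eigenvalues: -5, -44.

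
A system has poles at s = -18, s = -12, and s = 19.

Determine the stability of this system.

Pole(s) at s = 19 are not in the left half-plane. System is unstable.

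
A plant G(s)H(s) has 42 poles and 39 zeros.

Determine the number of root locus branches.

Root locus has n branches where n = number of poles = 42.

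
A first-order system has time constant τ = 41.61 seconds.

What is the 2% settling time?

For first-order system, 2% settling time ≈ 4τ = 4 × 41.61 = 166.44 s.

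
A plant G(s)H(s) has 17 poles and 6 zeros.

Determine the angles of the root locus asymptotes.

n - m = 17 - 6 = 11. Angles: θk = (2k + 1)·180°/11 = 16.36°, 49.09°, 81.82°, 114.55°, 147.27°, 180°, 212.73°, 245.45°, 278.18°, 310.91°, 343.64°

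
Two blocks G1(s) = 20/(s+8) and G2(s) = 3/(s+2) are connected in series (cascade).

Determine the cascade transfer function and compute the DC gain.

Series: multiply transfer functions. G_eq = 20/(s+8) × 3/(s+2) = 60/((s+8)(s+2)). DC gain = 60/(8×2) = 3.75.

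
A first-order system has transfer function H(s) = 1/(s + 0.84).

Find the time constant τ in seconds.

For H(s) = 1/(s + 1/τ), the pole is at -1/τ = -0.84, so τ = 1/0.84 = 1.1905 s.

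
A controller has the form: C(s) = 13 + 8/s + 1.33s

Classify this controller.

This is a Proportional-Integral-Derivative (PID) controller.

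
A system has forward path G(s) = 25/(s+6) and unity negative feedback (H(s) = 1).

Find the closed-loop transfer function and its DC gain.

T(s) = G/(1+GH) = [25/(s+6)] / [1 + 25/(s+6)] = 25/(s+6+25) = 25/(s+31). DC gain = 25/31 = 0.8065.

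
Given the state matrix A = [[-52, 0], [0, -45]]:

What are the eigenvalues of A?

For diagonal matrix, eigenvalues are diagonal entries: λ₁ = -52, λ₂ = -45.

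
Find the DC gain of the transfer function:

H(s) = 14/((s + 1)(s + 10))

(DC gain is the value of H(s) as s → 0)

DC gain = H(0) = 14/(1 × 10) = 14/10 = 1.4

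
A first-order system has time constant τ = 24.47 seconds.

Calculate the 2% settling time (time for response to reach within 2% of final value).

For first-order system, 2% settling time ≈ 4τ = 4 × 24.47 = 97.88 s.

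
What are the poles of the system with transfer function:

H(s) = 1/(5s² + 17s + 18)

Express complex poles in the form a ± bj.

Discriminant = 17² - 4×5×18 = 289 - 360 = -71 < 0, so the poles are a complex conjugate pair s = (-17 ± j√71)/(2×5). Real part = -17/(2×5) = -17/10 = -1.7; imaginary part = ±√71/(2×5) ≈ 0.8426. Poles: s = -1.7 ± 0.8426j.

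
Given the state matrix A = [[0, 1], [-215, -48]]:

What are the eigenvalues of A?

det(A - λI) = λ² - (-48)λ + 215 = (λ - (-43))(λ - (-5)). Eigenvalues: -43, -5.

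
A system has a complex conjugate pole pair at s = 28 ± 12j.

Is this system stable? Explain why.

Real part of poles is 28 (> 0, right half-plane). Unstable.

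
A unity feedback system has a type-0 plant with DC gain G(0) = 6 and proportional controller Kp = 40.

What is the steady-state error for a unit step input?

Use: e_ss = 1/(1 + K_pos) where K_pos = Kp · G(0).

K_pos = Kp · G(0) = 40 × 6 = 240. e_ss = 1/(1 + 240) = 0.0041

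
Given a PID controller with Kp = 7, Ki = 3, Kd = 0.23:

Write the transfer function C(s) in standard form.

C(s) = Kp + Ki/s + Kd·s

Substituting values: C(s) = 7 + 3/s + 0.23s = (0.23s² + 7s + 3)/s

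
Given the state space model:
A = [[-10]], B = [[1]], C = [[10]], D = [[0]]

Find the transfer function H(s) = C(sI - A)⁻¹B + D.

(sI - A)⁻¹ = 1/(s + 10). H(s) = 10 × 1/(s + 10) + 0 = 10/(s + 10).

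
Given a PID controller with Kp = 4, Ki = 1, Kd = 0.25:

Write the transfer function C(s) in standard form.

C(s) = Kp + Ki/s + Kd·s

Substituting values: C(s) = 4 + 1/s + 0.25s = (0.25s² + 4s + 1)/s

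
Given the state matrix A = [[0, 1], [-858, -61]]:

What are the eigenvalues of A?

det(A - λI) = λ² - (-61)λ + 858 = (λ - (-39))(λ - (-22)). Eigenvalues: -39, -22.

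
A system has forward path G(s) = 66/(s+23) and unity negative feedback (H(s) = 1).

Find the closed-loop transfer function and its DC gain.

T(s) = G/(1+GH) = [66/(s+23)] / [1 + 66/(s+23)] = 66/(s+23+66) = 66/(s+89). DC gain = 66/89 = 0.7416.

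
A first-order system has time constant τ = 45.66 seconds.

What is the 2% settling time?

For first-order system, 2% settling time ≈ 4τ = 4 × 45.66 = 182.64 s.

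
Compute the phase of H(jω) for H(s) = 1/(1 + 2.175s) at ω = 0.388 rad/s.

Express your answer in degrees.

Phase = -arctan(ωτ) = -arctan(0.388 × 2.175) = -40.2°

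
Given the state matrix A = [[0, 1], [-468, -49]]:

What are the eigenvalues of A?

det(A - λI) = λ² - (-49)λ + 468 = (λ - (-36))(λ - (-13)). Eigenvalues: -36, -13.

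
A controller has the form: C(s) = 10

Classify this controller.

This is a Proportional (P) controller.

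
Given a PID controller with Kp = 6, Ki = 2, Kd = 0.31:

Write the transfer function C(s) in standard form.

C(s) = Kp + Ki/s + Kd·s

Substituting values: C(s) = 6 + 2/s + 0.31s = (0.31s² + 6s + 2)/s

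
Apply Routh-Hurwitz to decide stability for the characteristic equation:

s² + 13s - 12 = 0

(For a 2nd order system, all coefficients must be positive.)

Coefficients: 1, 13, -12. c=-12 not positive, so system is unstable.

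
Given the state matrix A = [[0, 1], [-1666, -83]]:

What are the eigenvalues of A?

det(A - λI) = λ² - (-83)λ + 1666 = (λ - (-49))(λ - (-34)). Eigenvalues: -49, -34.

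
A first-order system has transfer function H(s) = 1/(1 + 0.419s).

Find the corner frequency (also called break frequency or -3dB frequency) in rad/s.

Corner frequency = 1/τ = 1/0.419 = 2.387 rad/s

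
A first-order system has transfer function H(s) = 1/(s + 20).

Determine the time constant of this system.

For H(s) = 1/(s + 1/τ), the pole is at -1/τ = -20, so τ = 1/20 = 0.05 s.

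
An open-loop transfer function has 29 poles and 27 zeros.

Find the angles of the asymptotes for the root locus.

n - m = 29 - 27 = 2. Angles: θk = (2k + 1)·180°/2 = 90°, 270°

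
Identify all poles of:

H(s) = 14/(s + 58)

Pole is where denominator = 0: s + 58 = 0, so s = -58.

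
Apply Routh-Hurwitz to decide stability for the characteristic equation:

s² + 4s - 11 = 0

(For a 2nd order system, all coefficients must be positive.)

Coefficients: 1, 4, -11. c=-11 not positive, so system is unstable.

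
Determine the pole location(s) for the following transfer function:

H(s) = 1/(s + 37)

Pole is where denominator = 0: s + 37 = 0, so s = -37.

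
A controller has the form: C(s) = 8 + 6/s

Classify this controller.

This is a Proportional-Integral (PI) controller.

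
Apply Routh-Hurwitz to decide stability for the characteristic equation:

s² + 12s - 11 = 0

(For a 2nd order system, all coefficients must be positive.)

Coefficients: 1, 12, -11. c=-11 not positive, so system is unstable.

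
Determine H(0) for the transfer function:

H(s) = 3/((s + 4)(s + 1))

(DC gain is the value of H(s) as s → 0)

DC gain = H(0) = 3/(4 × 1) = 3/4 = 0.75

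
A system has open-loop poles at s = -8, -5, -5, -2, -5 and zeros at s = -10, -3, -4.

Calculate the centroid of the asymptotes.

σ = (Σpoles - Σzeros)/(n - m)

σ = (Σpoles - Σzeros)/(n - m) = (-25 - (-17))/(5 - 3) = -8/2 = -4.0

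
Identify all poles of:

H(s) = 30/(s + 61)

Pole is where denominator = 0: s + 61 = 0, so s = -61.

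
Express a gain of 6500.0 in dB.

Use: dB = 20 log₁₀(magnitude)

dB = 20 log₁₀(6500.0) = 76.3 dB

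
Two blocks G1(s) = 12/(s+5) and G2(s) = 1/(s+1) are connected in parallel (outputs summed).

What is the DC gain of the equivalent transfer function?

Parallel: G_eq = G1 + G2. DC gain = G1(0) + G2(0) = 12/5 + 1/1 = 2.4 + 1 = 3.4.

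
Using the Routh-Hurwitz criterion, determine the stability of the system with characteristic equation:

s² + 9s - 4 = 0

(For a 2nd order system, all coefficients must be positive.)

Coefficients: 1, 9, -4. c=-4 not positive, so system is unstable.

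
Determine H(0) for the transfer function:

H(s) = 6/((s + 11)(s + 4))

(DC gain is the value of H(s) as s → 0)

DC gain = H(0) = 6/(11 × 4) = 6/44 = 0.1364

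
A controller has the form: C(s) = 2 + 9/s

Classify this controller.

This is a Proportional-Integral (PI) controller.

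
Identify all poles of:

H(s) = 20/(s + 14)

Pole is where denominator = 0: s + 14 = 0, so s = -14.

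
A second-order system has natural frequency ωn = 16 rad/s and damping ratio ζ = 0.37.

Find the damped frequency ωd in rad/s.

ωd = ωn√(1 - ζ²) = 16√(1 - 0.37²) = 14.86 rad/s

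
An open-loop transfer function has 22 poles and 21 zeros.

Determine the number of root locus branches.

Root locus has n branches where n = number of poles = 22.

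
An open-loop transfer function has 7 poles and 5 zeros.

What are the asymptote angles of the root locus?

n - m = 7 - 5 = 2. Angles: θk = (2k + 1)·180°/2 = 90°, 270°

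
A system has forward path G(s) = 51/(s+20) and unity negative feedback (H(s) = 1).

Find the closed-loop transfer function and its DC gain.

T(s) = G/(1+GH) = [51/(s+20)] / [1 + 51/(s+20)] = 51/(s+20+51) = 51/(s+71). DC gain = 51/71 = 0.7183.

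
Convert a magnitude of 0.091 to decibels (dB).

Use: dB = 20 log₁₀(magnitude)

dB = 20 log₁₀(0.091) = -20.8 dB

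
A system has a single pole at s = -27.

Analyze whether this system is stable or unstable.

Pole at s = -27 is in the left half-plane. Stable.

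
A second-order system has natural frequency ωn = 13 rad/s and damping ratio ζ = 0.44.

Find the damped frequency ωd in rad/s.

ωd = ωn√(1 - ζ²) = 13√(1 - 0.44²) = 11.67 rad/s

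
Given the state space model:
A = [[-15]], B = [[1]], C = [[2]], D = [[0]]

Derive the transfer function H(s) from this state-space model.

(sI - A)⁻¹ = 1/(s + 15). H(s) = 2 × 1/(s + 15) + 0 = 2/(s + 15).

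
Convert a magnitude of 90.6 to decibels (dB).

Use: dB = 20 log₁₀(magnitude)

dB = 20 log₁₀(90.6) = 39.1 dB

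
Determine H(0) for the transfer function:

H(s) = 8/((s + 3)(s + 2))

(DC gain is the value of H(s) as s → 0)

DC gain = H(0) = 8/(3 × 2) = 8/6 = 1.3333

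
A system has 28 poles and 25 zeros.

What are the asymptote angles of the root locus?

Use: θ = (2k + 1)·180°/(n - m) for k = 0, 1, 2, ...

n - m = 28 - 25 = 3. Angles: θk = (2k + 1)·180°/3 = 60°, 180°, 300°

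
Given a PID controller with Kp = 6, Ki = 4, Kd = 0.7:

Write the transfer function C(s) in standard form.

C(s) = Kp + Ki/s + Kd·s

Substituting values: C(s) = 6 + 4/s + 0.7s = (0.7s² + 6s + 4)/s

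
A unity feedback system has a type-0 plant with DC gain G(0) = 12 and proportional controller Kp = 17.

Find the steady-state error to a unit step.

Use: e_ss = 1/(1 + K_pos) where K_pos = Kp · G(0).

K_pos = Kp · G(0) = 17 × 12 = 204. e_ss = 1/(1 + 204) = 0.0049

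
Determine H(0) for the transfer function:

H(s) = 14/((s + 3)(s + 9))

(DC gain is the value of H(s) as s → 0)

DC gain = H(0) = 14/(3 × 9) = 14/27 = 0.5185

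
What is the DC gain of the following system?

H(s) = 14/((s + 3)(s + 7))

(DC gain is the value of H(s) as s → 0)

DC gain = H(0) = 14/(3 × 7) = 14/21 = 0.6667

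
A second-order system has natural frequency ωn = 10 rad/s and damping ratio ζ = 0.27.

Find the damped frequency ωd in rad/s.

ωd = ωn√(1 - ζ²) = 10√(1 - 0.27²) = 9.63 rad/s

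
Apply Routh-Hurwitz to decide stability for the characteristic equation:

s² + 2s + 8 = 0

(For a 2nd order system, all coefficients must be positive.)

Coefficients: 1, 2, 8. All positive, so system is stable.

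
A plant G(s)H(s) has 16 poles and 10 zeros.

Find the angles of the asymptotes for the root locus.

n - m = 16 - 10 = 6. Angles: θk = (2k + 1)·180°/6 = 30°, 90°, 150°, 210°, 270°, 330°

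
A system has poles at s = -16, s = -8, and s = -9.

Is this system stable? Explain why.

All poles are in the left half-plane. System is stable.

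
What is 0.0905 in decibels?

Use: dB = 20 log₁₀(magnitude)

dB = 20 log₁₀(0.0905) = -20.9 dB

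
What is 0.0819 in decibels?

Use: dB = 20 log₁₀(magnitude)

dB = 20 log₁₀(0.0819) = -21.7 dB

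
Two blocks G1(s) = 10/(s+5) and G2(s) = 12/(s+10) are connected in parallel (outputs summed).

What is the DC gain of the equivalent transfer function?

Parallel: G_eq = G1 + G2. DC gain = G1(0) + G2(0) = 10/5 + 12/10 = 2 + 1.2 = 3.2.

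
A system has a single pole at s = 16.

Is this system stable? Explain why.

Pole at s = 16 is in the right half-plane. Unstable.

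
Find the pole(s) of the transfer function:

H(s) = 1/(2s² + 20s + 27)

Discriminant = 20² - 4×2×27 = 400 - 216 = 184 > 0, so two distinct real poles. Using quadratic formula: s = (-20 ± √184)/(2×2) = (-20 ± √184)/4, with √184 ≈ 13.5647. s₁ ≈ -1.6088, s₂ ≈ -8.3912. Poles: s₁ = -1.6088, s₂ = -8.3912.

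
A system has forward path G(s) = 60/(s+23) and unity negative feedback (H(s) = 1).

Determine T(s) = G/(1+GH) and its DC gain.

T(s) = G/(1+GH) = [60/(s+23)] / [1 + 60/(s+23)] = 60/(s+23+60) = 60/(s+83). DC gain = 60/83 = 0.7229.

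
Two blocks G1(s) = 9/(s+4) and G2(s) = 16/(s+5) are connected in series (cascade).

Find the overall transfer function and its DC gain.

Series: multiply transfer functions. G_eq = 9/(s+4) × 16/(s+5) = 144/((s+4)(s+5)). DC gain = 144/(4×5) = 7.2.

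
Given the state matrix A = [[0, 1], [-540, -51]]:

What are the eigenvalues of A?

det(A - λI) = λ² - (-51)λ + 540 = (λ - (-15))(λ - (-36)). Eigenvalues: -15, -36.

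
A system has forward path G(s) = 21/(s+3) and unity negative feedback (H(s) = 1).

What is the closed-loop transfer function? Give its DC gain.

T(s) = G/(1+GH) = [21/(s+3)] / [1 + 21/(s+3)] = 21/(s+3+21) = 21/(s+24). DC gain = 21/24 = 0.875.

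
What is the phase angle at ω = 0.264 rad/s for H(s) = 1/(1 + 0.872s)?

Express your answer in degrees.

Phase = -arctan(ωτ) = -arctan(0.264 × 0.872) = -13.0°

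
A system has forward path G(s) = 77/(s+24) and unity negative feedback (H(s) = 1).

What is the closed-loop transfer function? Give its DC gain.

T(s) = G/(1+GH) = [77/(s+24)] / [1 + 77/(s+24)] = 77/(s+24+77) = 77/(s+101). DC gain = 77/101 = 0.7624.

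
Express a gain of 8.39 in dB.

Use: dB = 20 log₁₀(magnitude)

dB = 20 log₁₀(8.39) = 18.5 dB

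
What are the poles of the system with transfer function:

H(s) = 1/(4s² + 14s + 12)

Discriminant = 14² - 4×4×12 = 196 - 192 = 4 > 0, so two distinct real poles. Using quadratic formula: s = (-14 ± √4)/(2×4) = (-14 ± √4)/8, with √4 = 2. s₁ = -12/8 = -1.5, s₂ = -16/8 = -2. Poles: s₁ = -1.5, s₂ = -2.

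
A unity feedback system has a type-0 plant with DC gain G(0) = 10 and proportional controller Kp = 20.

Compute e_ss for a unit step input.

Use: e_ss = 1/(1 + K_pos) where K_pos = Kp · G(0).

K_pos = Kp · G(0) = 20 × 10 = 200. e_ss = 1/(1 + 200) = 0.0050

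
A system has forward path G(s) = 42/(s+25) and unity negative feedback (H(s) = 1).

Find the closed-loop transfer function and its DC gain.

T(s) = G/(1+GH) = [42/(s+25)] / [1 + 42/(s+25)] = 42/(s+25+42) = 42/(s+67). DC gain = 42/67 = 0.6269.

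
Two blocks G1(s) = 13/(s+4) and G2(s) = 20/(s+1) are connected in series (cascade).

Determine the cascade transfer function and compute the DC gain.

Series: multiply transfer functions. G_eq = 13/(s+4) × 20/(s+1) = 260/((s+4)(s+1)). DC gain = 260/(4×1) = 65.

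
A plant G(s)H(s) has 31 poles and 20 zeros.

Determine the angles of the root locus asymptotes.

n - m = 31 - 20 = 11. Angles: θk = (2k + 1)·180°/11 = 16.36°, 49.09°, 81.82°, 114.55°, 147.27°, 180°, 212.73°, 245.45°, 278.18°, 310.91°, 343.64°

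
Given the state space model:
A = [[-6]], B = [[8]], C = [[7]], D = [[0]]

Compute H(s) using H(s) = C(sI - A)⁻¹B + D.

(sI - A)⁻¹ = 1/(s + 6). H(s) = 7 × 8/(s + 6) + 0 = 56/(s + 6).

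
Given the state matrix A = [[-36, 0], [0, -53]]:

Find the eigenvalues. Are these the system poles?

For diagonal matrix, eigenvalues are diagonal entries: λ₁ = -36, λ₂ = -53. Eigenvalues of A = system poles.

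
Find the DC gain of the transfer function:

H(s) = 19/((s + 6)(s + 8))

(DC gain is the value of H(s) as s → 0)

DC gain = H(0) = 19/(6 × 8) = 19/48 = 0.3958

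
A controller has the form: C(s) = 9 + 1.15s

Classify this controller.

This is a Proportional-Derivative (PD) controller.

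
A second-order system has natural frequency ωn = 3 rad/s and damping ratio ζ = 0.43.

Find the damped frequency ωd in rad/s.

ωd = ωn√(1 - ζ²) = 3√(1 - 0.43²) = 2.71 rad/s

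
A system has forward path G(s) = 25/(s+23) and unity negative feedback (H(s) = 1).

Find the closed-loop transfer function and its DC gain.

T(s) = G/(1+GH) = [25/(s+23)] / [1 + 25/(s+23)] = 25/(s+23+25) = 25/(s+48). DC gain = 25/48 = 0.5208.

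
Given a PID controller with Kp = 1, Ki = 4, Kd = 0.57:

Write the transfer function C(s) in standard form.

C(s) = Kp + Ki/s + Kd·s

Substituting values: C(s) = 1 + 4/s + 0.57s = (0.57s² + s + 4)/s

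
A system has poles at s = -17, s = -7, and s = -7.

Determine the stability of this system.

All poles are in the left half-plane. System is stable.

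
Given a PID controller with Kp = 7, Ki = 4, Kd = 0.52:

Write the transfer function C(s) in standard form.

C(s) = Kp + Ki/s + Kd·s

Substituting values: C(s) = 7 + 4/s + 0.52s = (0.52s² + 7s + 4)/s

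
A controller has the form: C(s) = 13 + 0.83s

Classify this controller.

This is a Proportional-Derivative (PD) controller.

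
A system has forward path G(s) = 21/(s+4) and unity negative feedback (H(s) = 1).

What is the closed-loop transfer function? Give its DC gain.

T(s) = G/(1+GH) = [21/(s+4)] / [1 + 21/(s+4)] = 21/(s+4+21) = 21/(s+25). DC gain = 21/25 = 0.84.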